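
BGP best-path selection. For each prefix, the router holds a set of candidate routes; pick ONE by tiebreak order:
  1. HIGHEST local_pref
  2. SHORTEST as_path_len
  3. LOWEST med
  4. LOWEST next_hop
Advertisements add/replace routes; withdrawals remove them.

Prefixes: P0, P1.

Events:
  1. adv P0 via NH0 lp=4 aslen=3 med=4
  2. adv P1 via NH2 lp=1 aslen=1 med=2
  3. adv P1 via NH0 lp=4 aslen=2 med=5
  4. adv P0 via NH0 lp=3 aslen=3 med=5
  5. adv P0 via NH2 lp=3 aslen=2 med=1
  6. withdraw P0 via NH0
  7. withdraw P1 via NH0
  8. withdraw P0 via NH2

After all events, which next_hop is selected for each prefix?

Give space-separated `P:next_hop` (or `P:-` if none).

Answer: P0:- P1:NH2

Derivation:
Op 1: best P0=NH0 P1=-
Op 2: best P0=NH0 P1=NH2
Op 3: best P0=NH0 P1=NH0
Op 4: best P0=NH0 P1=NH0
Op 5: best P0=NH2 P1=NH0
Op 6: best P0=NH2 P1=NH0
Op 7: best P0=NH2 P1=NH2
Op 8: best P0=- P1=NH2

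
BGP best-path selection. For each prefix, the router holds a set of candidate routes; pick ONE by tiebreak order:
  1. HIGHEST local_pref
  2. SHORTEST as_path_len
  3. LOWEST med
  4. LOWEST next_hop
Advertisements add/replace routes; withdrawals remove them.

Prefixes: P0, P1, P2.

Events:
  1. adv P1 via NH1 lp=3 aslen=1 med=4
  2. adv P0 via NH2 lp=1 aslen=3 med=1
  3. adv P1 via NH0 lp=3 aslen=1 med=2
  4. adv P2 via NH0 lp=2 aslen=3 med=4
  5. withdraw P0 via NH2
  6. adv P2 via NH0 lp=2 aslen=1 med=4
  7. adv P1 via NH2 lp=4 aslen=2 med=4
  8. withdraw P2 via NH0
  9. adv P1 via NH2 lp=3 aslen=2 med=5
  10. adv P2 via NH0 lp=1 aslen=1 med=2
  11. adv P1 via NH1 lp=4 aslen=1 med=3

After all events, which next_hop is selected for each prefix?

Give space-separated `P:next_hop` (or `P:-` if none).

Answer: P0:- P1:NH1 P2:NH0

Derivation:
Op 1: best P0=- P1=NH1 P2=-
Op 2: best P0=NH2 P1=NH1 P2=-
Op 3: best P0=NH2 P1=NH0 P2=-
Op 4: best P0=NH2 P1=NH0 P2=NH0
Op 5: best P0=- P1=NH0 P2=NH0
Op 6: best P0=- P1=NH0 P2=NH0
Op 7: best P0=- P1=NH2 P2=NH0
Op 8: best P0=- P1=NH2 P2=-
Op 9: best P0=- P1=NH0 P2=-
Op 10: best P0=- P1=NH0 P2=NH0
Op 11: best P0=- P1=NH1 P2=NH0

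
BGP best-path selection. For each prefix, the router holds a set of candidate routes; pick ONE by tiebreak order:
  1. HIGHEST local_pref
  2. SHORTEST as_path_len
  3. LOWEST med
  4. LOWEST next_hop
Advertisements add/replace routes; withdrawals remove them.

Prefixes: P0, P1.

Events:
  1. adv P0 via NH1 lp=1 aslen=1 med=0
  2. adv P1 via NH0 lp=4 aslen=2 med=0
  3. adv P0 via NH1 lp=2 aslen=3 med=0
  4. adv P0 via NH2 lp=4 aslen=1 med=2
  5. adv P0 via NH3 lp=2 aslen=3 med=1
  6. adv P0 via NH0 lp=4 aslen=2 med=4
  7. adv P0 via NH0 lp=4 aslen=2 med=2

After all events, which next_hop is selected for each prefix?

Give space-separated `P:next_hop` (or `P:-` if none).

Answer: P0:NH2 P1:NH0

Derivation:
Op 1: best P0=NH1 P1=-
Op 2: best P0=NH1 P1=NH0
Op 3: best P0=NH1 P1=NH0
Op 4: best P0=NH2 P1=NH0
Op 5: best P0=NH2 P1=NH0
Op 6: best P0=NH2 P1=NH0
Op 7: best P0=NH2 P1=NH0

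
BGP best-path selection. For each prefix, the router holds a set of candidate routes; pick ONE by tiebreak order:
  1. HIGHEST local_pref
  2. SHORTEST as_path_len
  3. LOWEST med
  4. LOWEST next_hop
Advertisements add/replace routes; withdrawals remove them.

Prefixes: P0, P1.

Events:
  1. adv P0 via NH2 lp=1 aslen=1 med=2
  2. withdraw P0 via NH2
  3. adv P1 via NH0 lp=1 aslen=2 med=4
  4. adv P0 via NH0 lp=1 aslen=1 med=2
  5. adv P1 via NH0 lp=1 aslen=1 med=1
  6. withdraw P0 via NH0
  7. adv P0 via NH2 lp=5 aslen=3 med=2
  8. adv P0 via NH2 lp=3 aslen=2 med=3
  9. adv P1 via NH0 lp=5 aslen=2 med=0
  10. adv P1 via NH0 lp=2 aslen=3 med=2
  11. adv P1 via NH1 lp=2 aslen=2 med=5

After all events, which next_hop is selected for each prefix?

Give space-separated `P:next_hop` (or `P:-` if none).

Op 1: best P0=NH2 P1=-
Op 2: best P0=- P1=-
Op 3: best P0=- P1=NH0
Op 4: best P0=NH0 P1=NH0
Op 5: best P0=NH0 P1=NH0
Op 6: best P0=- P1=NH0
Op 7: best P0=NH2 P1=NH0
Op 8: best P0=NH2 P1=NH0
Op 9: best P0=NH2 P1=NH0
Op 10: best P0=NH2 P1=NH0
Op 11: best P0=NH2 P1=NH1

Answer: P0:NH2 P1:NH1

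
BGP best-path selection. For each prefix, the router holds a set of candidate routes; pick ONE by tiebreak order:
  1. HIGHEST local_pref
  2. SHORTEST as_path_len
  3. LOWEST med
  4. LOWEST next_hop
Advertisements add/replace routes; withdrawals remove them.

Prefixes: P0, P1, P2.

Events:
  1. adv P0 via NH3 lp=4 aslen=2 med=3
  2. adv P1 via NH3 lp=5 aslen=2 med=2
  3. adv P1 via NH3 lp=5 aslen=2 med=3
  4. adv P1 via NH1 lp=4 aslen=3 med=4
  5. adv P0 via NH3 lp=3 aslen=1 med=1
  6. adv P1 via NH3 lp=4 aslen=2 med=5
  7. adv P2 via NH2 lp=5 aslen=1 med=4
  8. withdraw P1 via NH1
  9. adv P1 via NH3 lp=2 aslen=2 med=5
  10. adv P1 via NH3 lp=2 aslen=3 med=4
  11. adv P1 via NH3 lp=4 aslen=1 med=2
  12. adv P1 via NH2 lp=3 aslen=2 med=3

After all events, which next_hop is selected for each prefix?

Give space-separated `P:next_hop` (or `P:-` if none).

Op 1: best P0=NH3 P1=- P2=-
Op 2: best P0=NH3 P1=NH3 P2=-
Op 3: best P0=NH3 P1=NH3 P2=-
Op 4: best P0=NH3 P1=NH3 P2=-
Op 5: best P0=NH3 P1=NH3 P2=-
Op 6: best P0=NH3 P1=NH3 P2=-
Op 7: best P0=NH3 P1=NH3 P2=NH2
Op 8: best P0=NH3 P1=NH3 P2=NH2
Op 9: best P0=NH3 P1=NH3 P2=NH2
Op 10: best P0=NH3 P1=NH3 P2=NH2
Op 11: best P0=NH3 P1=NH3 P2=NH2
Op 12: best P0=NH3 P1=NH3 P2=NH2

Answer: P0:NH3 P1:NH3 P2:NH2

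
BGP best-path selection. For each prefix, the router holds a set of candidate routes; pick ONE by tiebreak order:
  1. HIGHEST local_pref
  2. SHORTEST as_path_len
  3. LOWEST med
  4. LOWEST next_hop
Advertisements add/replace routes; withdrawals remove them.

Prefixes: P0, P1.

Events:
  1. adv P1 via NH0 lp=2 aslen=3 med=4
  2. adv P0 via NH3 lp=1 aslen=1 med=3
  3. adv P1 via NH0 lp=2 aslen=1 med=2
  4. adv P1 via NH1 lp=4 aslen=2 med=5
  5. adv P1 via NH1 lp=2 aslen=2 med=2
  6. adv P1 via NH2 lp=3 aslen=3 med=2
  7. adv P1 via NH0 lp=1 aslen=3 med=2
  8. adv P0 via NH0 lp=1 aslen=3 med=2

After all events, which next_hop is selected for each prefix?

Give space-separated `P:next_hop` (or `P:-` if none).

Answer: P0:NH3 P1:NH2

Derivation:
Op 1: best P0=- P1=NH0
Op 2: best P0=NH3 P1=NH0
Op 3: best P0=NH3 P1=NH0
Op 4: best P0=NH3 P1=NH1
Op 5: best P0=NH3 P1=NH0
Op 6: best P0=NH3 P1=NH2
Op 7: best P0=NH3 P1=NH2
Op 8: best P0=NH3 P1=NH2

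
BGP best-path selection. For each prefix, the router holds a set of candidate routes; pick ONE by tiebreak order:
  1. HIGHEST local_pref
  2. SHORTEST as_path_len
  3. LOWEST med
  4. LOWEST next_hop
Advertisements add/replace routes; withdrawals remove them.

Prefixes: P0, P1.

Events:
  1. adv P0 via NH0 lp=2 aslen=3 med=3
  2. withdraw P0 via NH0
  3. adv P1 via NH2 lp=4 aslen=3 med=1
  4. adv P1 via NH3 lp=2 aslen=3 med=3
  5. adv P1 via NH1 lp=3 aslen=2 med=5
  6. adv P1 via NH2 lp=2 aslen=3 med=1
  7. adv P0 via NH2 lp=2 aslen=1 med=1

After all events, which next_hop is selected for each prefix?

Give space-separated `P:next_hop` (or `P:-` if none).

Op 1: best P0=NH0 P1=-
Op 2: best P0=- P1=-
Op 3: best P0=- P1=NH2
Op 4: best P0=- P1=NH2
Op 5: best P0=- P1=NH2
Op 6: best P0=- P1=NH1
Op 7: best P0=NH2 P1=NH1

Answer: P0:NH2 P1:NH1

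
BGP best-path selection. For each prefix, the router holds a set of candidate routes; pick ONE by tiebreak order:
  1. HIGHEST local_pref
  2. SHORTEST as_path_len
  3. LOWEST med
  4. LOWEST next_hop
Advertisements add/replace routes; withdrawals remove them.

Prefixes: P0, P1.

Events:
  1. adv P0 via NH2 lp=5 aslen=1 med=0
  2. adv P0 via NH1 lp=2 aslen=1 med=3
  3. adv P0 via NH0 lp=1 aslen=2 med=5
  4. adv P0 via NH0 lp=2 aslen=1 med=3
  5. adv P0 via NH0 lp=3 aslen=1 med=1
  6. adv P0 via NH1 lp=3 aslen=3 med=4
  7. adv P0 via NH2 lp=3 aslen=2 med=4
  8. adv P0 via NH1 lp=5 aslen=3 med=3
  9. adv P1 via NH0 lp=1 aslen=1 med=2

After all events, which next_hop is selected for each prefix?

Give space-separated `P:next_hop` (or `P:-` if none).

Answer: P0:NH1 P1:NH0

Derivation:
Op 1: best P0=NH2 P1=-
Op 2: best P0=NH2 P1=-
Op 3: best P0=NH2 P1=-
Op 4: best P0=NH2 P1=-
Op 5: best P0=NH2 P1=-
Op 6: best P0=NH2 P1=-
Op 7: best P0=NH0 P1=-
Op 8: best P0=NH1 P1=-
Op 9: best P0=NH1 P1=NH0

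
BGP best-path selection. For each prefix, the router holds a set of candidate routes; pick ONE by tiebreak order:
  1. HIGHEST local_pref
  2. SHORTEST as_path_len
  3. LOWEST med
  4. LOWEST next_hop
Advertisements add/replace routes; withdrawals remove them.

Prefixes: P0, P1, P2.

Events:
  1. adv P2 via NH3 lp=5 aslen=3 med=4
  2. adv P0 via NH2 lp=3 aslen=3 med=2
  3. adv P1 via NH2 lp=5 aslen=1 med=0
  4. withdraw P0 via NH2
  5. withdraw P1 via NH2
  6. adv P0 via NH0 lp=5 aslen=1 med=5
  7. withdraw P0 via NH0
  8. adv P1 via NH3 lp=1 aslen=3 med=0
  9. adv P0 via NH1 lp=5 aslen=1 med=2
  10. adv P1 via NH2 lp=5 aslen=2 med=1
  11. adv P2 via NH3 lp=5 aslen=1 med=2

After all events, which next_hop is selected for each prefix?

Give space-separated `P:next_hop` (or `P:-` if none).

Answer: P0:NH1 P1:NH2 P2:NH3

Derivation:
Op 1: best P0=- P1=- P2=NH3
Op 2: best P0=NH2 P1=- P2=NH3
Op 3: best P0=NH2 P1=NH2 P2=NH3
Op 4: best P0=- P1=NH2 P2=NH3
Op 5: best P0=- P1=- P2=NH3
Op 6: best P0=NH0 P1=- P2=NH3
Op 7: best P0=- P1=- P2=NH3
Op 8: best P0=- P1=NH3 P2=NH3
Op 9: best P0=NH1 P1=NH3 P2=NH3
Op 10: best P0=NH1 P1=NH2 P2=NH3
Op 11: best P0=NH1 P1=NH2 P2=NH3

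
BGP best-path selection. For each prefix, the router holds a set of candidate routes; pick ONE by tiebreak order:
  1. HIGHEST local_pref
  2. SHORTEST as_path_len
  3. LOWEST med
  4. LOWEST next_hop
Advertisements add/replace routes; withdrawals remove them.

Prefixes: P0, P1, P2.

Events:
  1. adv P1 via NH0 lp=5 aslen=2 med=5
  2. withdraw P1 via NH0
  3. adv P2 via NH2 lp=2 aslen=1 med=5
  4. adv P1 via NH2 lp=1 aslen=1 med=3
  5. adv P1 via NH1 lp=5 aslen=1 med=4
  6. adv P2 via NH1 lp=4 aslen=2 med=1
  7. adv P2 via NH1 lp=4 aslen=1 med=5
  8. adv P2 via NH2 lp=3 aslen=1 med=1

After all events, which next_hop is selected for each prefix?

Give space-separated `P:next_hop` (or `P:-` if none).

Answer: P0:- P1:NH1 P2:NH1

Derivation:
Op 1: best P0=- P1=NH0 P2=-
Op 2: best P0=- P1=- P2=-
Op 3: best P0=- P1=- P2=NH2
Op 4: best P0=- P1=NH2 P2=NH2
Op 5: best P0=- P1=NH1 P2=NH2
Op 6: best P0=- P1=NH1 P2=NH1
Op 7: best P0=- P1=NH1 P2=NH1
Op 8: best P0=- P1=NH1 P2=NH1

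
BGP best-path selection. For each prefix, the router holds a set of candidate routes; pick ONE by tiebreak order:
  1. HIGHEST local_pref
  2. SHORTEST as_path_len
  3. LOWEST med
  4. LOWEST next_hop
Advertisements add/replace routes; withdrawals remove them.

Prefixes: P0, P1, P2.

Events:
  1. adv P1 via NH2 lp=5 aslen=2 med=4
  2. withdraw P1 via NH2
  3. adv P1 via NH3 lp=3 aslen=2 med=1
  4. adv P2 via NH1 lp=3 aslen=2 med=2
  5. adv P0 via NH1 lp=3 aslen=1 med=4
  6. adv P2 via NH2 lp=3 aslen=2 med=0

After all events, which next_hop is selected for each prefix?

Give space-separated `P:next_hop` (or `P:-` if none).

Op 1: best P0=- P1=NH2 P2=-
Op 2: best P0=- P1=- P2=-
Op 3: best P0=- P1=NH3 P2=-
Op 4: best P0=- P1=NH3 P2=NH1
Op 5: best P0=NH1 P1=NH3 P2=NH1
Op 6: best P0=NH1 P1=NH3 P2=NH2

Answer: P0:NH1 P1:NH3 P2:NH2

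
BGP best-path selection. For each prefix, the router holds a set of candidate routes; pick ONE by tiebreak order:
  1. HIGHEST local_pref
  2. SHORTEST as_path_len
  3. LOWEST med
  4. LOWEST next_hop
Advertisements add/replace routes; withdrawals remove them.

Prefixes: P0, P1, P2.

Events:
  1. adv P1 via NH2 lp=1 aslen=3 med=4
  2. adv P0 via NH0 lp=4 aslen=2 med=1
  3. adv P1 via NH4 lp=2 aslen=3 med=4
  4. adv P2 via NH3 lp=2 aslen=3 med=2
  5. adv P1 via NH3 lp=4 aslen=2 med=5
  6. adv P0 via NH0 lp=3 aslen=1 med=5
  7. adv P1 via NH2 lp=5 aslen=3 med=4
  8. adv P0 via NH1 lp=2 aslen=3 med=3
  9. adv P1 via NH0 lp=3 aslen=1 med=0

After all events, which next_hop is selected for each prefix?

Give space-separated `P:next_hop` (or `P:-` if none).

Op 1: best P0=- P1=NH2 P2=-
Op 2: best P0=NH0 P1=NH2 P2=-
Op 3: best P0=NH0 P1=NH4 P2=-
Op 4: best P0=NH0 P1=NH4 P2=NH3
Op 5: best P0=NH0 P1=NH3 P2=NH3
Op 6: best P0=NH0 P1=NH3 P2=NH3
Op 7: best P0=NH0 P1=NH2 P2=NH3
Op 8: best P0=NH0 P1=NH2 P2=NH3
Op 9: best P0=NH0 P1=NH2 P2=NH3

Answer: P0:NH0 P1:NH2 P2:NH3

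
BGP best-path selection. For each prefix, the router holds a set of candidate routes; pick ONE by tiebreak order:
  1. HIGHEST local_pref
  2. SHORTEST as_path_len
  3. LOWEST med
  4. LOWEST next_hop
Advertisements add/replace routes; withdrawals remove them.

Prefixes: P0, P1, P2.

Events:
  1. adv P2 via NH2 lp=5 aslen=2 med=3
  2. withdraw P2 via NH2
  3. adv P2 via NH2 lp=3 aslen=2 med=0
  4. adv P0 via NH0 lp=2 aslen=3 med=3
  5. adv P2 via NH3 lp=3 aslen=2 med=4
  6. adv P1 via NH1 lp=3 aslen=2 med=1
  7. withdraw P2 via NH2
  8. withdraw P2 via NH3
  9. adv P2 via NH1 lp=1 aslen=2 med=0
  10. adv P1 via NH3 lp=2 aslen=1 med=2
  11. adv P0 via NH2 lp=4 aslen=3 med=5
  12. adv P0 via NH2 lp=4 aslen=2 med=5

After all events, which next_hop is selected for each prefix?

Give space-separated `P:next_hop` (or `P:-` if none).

Answer: P0:NH2 P1:NH1 P2:NH1

Derivation:
Op 1: best P0=- P1=- P2=NH2
Op 2: best P0=- P1=- P2=-
Op 3: best P0=- P1=- P2=NH2
Op 4: best P0=NH0 P1=- P2=NH2
Op 5: best P0=NH0 P1=- P2=NH2
Op 6: best P0=NH0 P1=NH1 P2=NH2
Op 7: best P0=NH0 P1=NH1 P2=NH3
Op 8: best P0=NH0 P1=NH1 P2=-
Op 9: best P0=NH0 P1=NH1 P2=NH1
Op 10: best P0=NH0 P1=NH1 P2=NH1
Op 11: best P0=NH2 P1=NH1 P2=NH1
Op 12: best P0=NH2 P1=NH1 P2=NH1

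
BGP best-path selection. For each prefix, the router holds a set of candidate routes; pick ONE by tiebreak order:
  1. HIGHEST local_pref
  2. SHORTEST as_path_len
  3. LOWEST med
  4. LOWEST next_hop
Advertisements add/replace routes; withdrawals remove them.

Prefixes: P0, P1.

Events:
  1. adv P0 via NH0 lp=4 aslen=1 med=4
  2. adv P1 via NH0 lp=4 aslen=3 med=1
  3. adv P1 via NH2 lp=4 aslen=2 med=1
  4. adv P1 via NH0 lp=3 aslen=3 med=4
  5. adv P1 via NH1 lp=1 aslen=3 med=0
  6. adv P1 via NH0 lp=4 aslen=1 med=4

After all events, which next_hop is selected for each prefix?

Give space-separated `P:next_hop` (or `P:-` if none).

Answer: P0:NH0 P1:NH0

Derivation:
Op 1: best P0=NH0 P1=-
Op 2: best P0=NH0 P1=NH0
Op 3: best P0=NH0 P1=NH2
Op 4: best P0=NH0 P1=NH2
Op 5: best P0=NH0 P1=NH2
Op 6: best P0=NH0 P1=NH0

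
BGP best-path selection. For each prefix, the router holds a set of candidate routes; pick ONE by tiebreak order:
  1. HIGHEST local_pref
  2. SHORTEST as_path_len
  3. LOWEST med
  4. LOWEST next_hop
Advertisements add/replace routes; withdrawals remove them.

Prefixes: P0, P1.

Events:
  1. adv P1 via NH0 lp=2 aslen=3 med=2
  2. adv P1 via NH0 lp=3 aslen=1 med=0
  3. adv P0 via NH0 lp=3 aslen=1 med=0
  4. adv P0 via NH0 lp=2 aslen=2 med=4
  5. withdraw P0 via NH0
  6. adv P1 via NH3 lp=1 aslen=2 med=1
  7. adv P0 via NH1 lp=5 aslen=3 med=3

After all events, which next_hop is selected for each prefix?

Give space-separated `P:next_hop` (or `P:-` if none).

Answer: P0:NH1 P1:NH0

Derivation:
Op 1: best P0=- P1=NH0
Op 2: best P0=- P1=NH0
Op 3: best P0=NH0 P1=NH0
Op 4: best P0=NH0 P1=NH0
Op 5: best P0=- P1=NH0
Op 6: best P0=- P1=NH0
Op 7: best P0=NH1 P1=NH0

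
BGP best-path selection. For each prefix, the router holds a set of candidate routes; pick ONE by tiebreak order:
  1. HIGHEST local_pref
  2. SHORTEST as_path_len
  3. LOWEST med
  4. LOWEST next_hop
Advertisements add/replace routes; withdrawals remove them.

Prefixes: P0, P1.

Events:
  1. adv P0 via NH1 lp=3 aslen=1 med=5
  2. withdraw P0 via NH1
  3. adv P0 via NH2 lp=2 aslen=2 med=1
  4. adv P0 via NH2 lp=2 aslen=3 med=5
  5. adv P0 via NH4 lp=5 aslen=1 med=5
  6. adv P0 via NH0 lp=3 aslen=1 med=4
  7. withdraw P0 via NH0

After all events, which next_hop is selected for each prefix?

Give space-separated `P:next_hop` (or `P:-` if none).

Answer: P0:NH4 P1:-

Derivation:
Op 1: best P0=NH1 P1=-
Op 2: best P0=- P1=-
Op 3: best P0=NH2 P1=-
Op 4: best P0=NH2 P1=-
Op 5: best P0=NH4 P1=-
Op 6: best P0=NH4 P1=-
Op 7: best P0=NH4 P1=-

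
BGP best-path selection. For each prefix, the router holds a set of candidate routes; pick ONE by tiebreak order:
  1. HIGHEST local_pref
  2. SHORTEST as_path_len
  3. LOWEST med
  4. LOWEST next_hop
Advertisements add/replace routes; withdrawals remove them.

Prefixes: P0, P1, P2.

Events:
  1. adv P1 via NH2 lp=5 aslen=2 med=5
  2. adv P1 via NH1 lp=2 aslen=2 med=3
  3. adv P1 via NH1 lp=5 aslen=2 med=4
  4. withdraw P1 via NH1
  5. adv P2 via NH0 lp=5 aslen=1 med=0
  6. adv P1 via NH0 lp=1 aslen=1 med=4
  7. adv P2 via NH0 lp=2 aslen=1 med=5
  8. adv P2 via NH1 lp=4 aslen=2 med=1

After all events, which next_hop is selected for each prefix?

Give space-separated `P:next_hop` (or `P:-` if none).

Op 1: best P0=- P1=NH2 P2=-
Op 2: best P0=- P1=NH2 P2=-
Op 3: best P0=- P1=NH1 P2=-
Op 4: best P0=- P1=NH2 P2=-
Op 5: best P0=- P1=NH2 P2=NH0
Op 6: best P0=- P1=NH2 P2=NH0
Op 7: best P0=- P1=NH2 P2=NH0
Op 8: best P0=- P1=NH2 P2=NH1

Answer: P0:- P1:NH2 P2:NH1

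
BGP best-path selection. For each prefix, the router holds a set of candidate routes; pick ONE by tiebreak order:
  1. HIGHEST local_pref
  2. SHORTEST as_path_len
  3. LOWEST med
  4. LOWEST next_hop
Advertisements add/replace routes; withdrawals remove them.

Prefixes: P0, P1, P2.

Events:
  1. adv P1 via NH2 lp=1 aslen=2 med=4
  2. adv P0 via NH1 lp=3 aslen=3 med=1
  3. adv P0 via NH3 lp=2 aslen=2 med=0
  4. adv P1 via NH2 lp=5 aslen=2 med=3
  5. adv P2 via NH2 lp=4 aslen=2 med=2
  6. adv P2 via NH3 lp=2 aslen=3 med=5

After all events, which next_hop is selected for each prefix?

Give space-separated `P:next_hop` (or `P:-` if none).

Op 1: best P0=- P1=NH2 P2=-
Op 2: best P0=NH1 P1=NH2 P2=-
Op 3: best P0=NH1 P1=NH2 P2=-
Op 4: best P0=NH1 P1=NH2 P2=-
Op 5: best P0=NH1 P1=NH2 P2=NH2
Op 6: best P0=NH1 P1=NH2 P2=NH2

Answer: P0:NH1 P1:NH2 P2:NH2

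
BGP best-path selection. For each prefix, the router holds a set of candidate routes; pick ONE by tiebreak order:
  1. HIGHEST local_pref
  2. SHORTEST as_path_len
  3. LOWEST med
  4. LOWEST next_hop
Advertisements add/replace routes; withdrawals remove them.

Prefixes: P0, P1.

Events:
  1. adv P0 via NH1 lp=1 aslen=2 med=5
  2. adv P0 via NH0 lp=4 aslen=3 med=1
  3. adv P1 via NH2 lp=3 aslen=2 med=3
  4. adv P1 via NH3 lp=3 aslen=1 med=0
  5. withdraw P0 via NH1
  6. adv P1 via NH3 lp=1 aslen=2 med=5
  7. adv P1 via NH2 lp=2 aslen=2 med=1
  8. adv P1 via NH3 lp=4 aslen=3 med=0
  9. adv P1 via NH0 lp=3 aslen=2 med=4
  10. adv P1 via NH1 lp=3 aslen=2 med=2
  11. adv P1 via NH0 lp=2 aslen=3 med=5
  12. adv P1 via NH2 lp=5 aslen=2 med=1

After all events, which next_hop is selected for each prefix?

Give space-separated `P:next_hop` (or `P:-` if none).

Answer: P0:NH0 P1:NH2

Derivation:
Op 1: best P0=NH1 P1=-
Op 2: best P0=NH0 P1=-
Op 3: best P0=NH0 P1=NH2
Op 4: best P0=NH0 P1=NH3
Op 5: best P0=NH0 P1=NH3
Op 6: best P0=NH0 P1=NH2
Op 7: best P0=NH0 P1=NH2
Op 8: best P0=NH0 P1=NH3
Op 9: best P0=NH0 P1=NH3
Op 10: best P0=NH0 P1=NH3
Op 11: best P0=NH0 P1=NH3
Op 12: best P0=NH0 P1=NH2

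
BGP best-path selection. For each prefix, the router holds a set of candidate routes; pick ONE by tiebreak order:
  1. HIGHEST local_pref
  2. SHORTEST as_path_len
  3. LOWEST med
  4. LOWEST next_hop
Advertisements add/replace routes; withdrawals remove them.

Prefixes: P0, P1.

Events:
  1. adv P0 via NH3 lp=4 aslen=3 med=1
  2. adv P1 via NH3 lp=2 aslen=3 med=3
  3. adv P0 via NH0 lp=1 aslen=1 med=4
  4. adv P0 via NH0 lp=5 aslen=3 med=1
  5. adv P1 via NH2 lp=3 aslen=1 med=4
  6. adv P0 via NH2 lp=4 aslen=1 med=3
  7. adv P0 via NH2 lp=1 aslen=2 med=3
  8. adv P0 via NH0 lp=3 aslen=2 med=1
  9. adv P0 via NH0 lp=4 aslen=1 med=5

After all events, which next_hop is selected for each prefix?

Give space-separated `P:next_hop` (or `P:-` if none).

Answer: P0:NH0 P1:NH2

Derivation:
Op 1: best P0=NH3 P1=-
Op 2: best P0=NH3 P1=NH3
Op 3: best P0=NH3 P1=NH3
Op 4: best P0=NH0 P1=NH3
Op 5: best P0=NH0 P1=NH2
Op 6: best P0=NH0 P1=NH2
Op 7: best P0=NH0 P1=NH2
Op 8: best P0=NH3 P1=NH2
Op 9: best P0=NH0 P1=NH2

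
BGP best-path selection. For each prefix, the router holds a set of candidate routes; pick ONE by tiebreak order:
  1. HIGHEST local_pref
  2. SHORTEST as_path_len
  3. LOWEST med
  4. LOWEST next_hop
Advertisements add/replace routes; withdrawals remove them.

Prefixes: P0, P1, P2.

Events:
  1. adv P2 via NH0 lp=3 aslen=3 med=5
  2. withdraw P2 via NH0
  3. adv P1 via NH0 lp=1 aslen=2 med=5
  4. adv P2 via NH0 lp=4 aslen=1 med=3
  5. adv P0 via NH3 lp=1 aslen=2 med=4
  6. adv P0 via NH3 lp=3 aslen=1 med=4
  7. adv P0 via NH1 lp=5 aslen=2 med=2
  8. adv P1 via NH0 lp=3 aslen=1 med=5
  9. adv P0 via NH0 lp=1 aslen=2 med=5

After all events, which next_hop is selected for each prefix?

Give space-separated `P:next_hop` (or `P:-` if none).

Answer: P0:NH1 P1:NH0 P2:NH0

Derivation:
Op 1: best P0=- P1=- P2=NH0
Op 2: best P0=- P1=- P2=-
Op 3: best P0=- P1=NH0 P2=-
Op 4: best P0=- P1=NH0 P2=NH0
Op 5: best P0=NH3 P1=NH0 P2=NH0
Op 6: best P0=NH3 P1=NH0 P2=NH0
Op 7: best P0=NH1 P1=NH0 P2=NH0
Op 8: best P0=NH1 P1=NH0 P2=NH0
Op 9: best P0=NH1 P1=NH0 P2=NH0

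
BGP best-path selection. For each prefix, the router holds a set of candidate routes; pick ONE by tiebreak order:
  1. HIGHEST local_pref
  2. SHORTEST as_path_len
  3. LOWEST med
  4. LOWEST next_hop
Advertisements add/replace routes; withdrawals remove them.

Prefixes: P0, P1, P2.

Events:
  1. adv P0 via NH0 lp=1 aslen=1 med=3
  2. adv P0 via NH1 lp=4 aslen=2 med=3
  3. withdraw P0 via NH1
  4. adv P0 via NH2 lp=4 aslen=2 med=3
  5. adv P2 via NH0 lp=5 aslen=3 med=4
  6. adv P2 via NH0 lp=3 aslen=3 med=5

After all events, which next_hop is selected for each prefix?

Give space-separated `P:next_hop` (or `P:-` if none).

Answer: P0:NH2 P1:- P2:NH0

Derivation:
Op 1: best P0=NH0 P1=- P2=-
Op 2: best P0=NH1 P1=- P2=-
Op 3: best P0=NH0 P1=- P2=-
Op 4: best P0=NH2 P1=- P2=-
Op 5: best P0=NH2 P1=- P2=NH0
Op 6: best P0=NH2 P1=- P2=NH0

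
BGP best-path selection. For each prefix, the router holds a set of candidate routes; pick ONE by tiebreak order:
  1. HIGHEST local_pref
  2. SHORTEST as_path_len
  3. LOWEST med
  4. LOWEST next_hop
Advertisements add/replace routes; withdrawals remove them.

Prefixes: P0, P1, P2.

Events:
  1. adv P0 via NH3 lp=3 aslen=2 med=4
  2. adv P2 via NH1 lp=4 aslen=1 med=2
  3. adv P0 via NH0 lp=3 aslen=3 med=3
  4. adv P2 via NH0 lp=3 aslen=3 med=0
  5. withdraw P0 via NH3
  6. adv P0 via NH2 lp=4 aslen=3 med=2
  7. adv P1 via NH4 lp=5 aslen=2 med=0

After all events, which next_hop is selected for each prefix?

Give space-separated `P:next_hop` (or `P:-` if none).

Answer: P0:NH2 P1:NH4 P2:NH1

Derivation:
Op 1: best P0=NH3 P1=- P2=-
Op 2: best P0=NH3 P1=- P2=NH1
Op 3: best P0=NH3 P1=- P2=NH1
Op 4: best P0=NH3 P1=- P2=NH1
Op 5: best P0=NH0 P1=- P2=NH1
Op 6: best P0=NH2 P1=- P2=NH1
Op 7: best P0=NH2 P1=NH4 P2=NH1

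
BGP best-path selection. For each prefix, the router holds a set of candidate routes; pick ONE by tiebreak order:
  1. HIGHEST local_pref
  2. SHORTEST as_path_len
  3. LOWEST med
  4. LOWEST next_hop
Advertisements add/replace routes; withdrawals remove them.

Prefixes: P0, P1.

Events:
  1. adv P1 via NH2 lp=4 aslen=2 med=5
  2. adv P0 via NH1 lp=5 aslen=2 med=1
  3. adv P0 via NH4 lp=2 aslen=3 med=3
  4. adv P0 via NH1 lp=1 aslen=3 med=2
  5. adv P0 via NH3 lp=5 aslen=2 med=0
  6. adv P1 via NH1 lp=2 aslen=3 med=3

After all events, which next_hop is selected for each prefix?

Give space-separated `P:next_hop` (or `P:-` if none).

Answer: P0:NH3 P1:NH2

Derivation:
Op 1: best P0=- P1=NH2
Op 2: best P0=NH1 P1=NH2
Op 3: best P0=NH1 P1=NH2
Op 4: best P0=NH4 P1=NH2
Op 5: best P0=NH3 P1=NH2
Op 6: best P0=NH3 P1=NH2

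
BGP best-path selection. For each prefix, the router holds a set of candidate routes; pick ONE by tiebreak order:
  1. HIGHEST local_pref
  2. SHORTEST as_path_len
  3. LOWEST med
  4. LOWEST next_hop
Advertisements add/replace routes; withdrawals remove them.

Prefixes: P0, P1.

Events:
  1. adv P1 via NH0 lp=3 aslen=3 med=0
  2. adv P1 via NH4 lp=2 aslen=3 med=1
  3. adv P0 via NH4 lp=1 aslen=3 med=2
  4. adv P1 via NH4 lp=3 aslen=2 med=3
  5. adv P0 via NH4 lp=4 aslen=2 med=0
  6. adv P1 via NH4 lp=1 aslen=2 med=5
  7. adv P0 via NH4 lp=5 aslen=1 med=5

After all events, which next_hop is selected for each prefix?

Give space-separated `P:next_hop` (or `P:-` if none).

Answer: P0:NH4 P1:NH0

Derivation:
Op 1: best P0=- P1=NH0
Op 2: best P0=- P1=NH0
Op 3: best P0=NH4 P1=NH0
Op 4: best P0=NH4 P1=NH4
Op 5: best P0=NH4 P1=NH4
Op 6: best P0=NH4 P1=NH0
Op 7: best P0=NH4 P1=NH0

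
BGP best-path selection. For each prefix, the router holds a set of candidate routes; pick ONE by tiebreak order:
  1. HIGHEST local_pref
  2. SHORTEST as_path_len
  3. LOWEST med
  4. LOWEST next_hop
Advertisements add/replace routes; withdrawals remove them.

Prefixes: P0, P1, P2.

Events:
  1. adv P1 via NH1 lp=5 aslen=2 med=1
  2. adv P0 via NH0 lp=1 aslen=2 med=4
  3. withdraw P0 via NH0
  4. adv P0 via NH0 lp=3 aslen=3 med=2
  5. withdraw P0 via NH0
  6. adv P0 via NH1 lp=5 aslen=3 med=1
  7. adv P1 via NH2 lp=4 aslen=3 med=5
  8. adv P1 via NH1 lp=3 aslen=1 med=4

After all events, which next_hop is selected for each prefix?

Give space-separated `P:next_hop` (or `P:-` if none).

Answer: P0:NH1 P1:NH2 P2:-

Derivation:
Op 1: best P0=- P1=NH1 P2=-
Op 2: best P0=NH0 P1=NH1 P2=-
Op 3: best P0=- P1=NH1 P2=-
Op 4: best P0=NH0 P1=NH1 P2=-
Op 5: best P0=- P1=NH1 P2=-
Op 6: best P0=NH1 P1=NH1 P2=-
Op 7: best P0=NH1 P1=NH1 P2=-
Op 8: best P0=NH1 P1=NH2 P2=-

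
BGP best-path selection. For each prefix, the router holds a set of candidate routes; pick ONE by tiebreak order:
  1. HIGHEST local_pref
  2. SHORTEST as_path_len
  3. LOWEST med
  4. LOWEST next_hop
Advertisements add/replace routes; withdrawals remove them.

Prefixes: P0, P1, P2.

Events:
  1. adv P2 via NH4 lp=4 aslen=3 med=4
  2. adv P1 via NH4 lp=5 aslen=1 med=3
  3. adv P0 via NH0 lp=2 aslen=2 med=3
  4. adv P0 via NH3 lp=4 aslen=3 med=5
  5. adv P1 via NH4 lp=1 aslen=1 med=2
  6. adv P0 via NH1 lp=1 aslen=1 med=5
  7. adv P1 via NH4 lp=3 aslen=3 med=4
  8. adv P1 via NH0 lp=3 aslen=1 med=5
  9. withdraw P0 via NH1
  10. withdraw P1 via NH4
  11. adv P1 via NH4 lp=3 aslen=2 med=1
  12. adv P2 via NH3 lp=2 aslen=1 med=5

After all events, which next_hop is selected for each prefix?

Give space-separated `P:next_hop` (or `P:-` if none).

Answer: P0:NH3 P1:NH0 P2:NH4

Derivation:
Op 1: best P0=- P1=- P2=NH4
Op 2: best P0=- P1=NH4 P2=NH4
Op 3: best P0=NH0 P1=NH4 P2=NH4
Op 4: best P0=NH3 P1=NH4 P2=NH4
Op 5: best P0=NH3 P1=NH4 P2=NH4
Op 6: best P0=NH3 P1=NH4 P2=NH4
Op 7: best P0=NH3 P1=NH4 P2=NH4
Op 8: best P0=NH3 P1=NH0 P2=NH4
Op 9: best P0=NH3 P1=NH0 P2=NH4
Op 10: best P0=NH3 P1=NH0 P2=NH4
Op 11: best P0=NH3 P1=NH0 P2=NH4
Op 12: best P0=NH3 P1=NH0 P2=NH4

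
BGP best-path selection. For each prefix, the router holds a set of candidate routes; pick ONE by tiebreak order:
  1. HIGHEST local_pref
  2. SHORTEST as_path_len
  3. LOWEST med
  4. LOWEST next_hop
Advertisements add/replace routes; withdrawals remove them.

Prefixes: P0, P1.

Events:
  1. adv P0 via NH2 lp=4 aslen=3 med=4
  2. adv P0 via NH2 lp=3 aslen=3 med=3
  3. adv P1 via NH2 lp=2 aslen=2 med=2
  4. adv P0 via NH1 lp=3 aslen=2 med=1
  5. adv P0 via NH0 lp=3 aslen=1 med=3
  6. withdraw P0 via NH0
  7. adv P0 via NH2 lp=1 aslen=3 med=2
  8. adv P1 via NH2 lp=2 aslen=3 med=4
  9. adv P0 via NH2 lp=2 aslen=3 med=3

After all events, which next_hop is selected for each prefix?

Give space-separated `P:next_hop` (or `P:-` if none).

Op 1: best P0=NH2 P1=-
Op 2: best P0=NH2 P1=-
Op 3: best P0=NH2 P1=NH2
Op 4: best P0=NH1 P1=NH2
Op 5: best P0=NH0 P1=NH2
Op 6: best P0=NH1 P1=NH2
Op 7: best P0=NH1 P1=NH2
Op 8: best P0=NH1 P1=NH2
Op 9: best P0=NH1 P1=NH2

Answer: P0:NH1 P1:NH2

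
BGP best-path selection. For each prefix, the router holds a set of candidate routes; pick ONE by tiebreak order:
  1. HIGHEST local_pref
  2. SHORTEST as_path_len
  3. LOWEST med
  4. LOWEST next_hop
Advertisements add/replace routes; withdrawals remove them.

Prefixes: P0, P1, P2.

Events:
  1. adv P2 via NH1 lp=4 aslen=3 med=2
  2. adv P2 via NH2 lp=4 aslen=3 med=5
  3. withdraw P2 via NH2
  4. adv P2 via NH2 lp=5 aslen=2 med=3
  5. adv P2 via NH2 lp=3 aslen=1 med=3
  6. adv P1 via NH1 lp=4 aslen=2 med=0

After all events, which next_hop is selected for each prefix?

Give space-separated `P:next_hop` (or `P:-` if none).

Answer: P0:- P1:NH1 P2:NH1

Derivation:
Op 1: best P0=- P1=- P2=NH1
Op 2: best P0=- P1=- P2=NH1
Op 3: best P0=- P1=- P2=NH1
Op 4: best P0=- P1=- P2=NH2
Op 5: best P0=- P1=- P2=NH1
Op 6: best P0=- P1=NH1 P2=NH1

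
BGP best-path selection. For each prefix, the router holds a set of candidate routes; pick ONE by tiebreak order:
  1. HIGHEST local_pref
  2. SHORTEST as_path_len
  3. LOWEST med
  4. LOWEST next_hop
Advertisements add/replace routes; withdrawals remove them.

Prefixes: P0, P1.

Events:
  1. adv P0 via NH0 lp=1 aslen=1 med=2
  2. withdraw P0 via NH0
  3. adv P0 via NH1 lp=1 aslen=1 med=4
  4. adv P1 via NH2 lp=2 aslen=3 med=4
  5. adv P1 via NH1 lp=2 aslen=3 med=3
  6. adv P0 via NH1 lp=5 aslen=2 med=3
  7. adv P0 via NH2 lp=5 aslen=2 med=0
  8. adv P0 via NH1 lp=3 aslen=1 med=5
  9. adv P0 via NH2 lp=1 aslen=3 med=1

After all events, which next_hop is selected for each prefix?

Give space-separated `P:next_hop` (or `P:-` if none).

Answer: P0:NH1 P1:NH1

Derivation:
Op 1: best P0=NH0 P1=-
Op 2: best P0=- P1=-
Op 3: best P0=NH1 P1=-
Op 4: best P0=NH1 P1=NH2
Op 5: best P0=NH1 P1=NH1
Op 6: best P0=NH1 P1=NH1
Op 7: best P0=NH2 P1=NH1
Op 8: best P0=NH2 P1=NH1
Op 9: best P0=NH1 P1=NH1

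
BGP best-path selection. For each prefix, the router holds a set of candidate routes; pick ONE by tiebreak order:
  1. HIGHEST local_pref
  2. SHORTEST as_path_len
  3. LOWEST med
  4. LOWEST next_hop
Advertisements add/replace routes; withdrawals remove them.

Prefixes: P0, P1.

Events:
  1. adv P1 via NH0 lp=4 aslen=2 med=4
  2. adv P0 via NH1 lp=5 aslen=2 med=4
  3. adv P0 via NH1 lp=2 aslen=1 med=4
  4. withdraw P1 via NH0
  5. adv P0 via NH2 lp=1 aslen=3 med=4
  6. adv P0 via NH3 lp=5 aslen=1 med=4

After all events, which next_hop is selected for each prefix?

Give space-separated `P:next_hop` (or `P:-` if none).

Op 1: best P0=- P1=NH0
Op 2: best P0=NH1 P1=NH0
Op 3: best P0=NH1 P1=NH0
Op 4: best P0=NH1 P1=-
Op 5: best P0=NH1 P1=-
Op 6: best P0=NH3 P1=-

Answer: P0:NH3 P1:-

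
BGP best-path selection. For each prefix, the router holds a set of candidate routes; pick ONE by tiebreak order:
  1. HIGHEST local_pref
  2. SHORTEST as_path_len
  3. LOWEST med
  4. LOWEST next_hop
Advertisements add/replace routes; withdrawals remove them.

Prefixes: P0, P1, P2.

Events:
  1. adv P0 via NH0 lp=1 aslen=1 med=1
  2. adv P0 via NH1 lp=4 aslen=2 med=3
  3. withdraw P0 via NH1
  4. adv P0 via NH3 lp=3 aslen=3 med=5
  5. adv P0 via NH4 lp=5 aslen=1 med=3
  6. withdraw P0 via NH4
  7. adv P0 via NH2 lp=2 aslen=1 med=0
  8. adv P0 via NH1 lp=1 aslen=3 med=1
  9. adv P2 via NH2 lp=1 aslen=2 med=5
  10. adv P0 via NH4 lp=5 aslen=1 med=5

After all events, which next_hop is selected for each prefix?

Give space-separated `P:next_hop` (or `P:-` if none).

Answer: P0:NH4 P1:- P2:NH2

Derivation:
Op 1: best P0=NH0 P1=- P2=-
Op 2: best P0=NH1 P1=- P2=-
Op 3: best P0=NH0 P1=- P2=-
Op 4: best P0=NH3 P1=- P2=-
Op 5: best P0=NH4 P1=- P2=-
Op 6: best P0=NH3 P1=- P2=-
Op 7: best P0=NH3 P1=- P2=-
Op 8: best P0=NH3 P1=- P2=-
Op 9: best P0=NH3 P1=- P2=NH2
Op 10: best P0=NH4 P1=- P2=NH2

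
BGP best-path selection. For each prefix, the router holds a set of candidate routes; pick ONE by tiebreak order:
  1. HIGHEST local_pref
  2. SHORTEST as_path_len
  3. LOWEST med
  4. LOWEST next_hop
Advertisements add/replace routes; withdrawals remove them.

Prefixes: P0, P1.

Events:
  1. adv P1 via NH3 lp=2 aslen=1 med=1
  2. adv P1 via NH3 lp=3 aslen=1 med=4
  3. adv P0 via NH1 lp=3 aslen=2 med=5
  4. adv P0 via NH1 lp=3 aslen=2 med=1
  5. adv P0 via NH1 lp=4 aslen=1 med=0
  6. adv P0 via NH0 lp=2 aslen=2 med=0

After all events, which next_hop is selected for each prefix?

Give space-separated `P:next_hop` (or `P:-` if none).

Answer: P0:NH1 P1:NH3

Derivation:
Op 1: best P0=- P1=NH3
Op 2: best P0=- P1=NH3
Op 3: best P0=NH1 P1=NH3
Op 4: best P0=NH1 P1=NH3
Op 5: best P0=NH1 P1=NH3
Op 6: best P0=NH1 P1=NH3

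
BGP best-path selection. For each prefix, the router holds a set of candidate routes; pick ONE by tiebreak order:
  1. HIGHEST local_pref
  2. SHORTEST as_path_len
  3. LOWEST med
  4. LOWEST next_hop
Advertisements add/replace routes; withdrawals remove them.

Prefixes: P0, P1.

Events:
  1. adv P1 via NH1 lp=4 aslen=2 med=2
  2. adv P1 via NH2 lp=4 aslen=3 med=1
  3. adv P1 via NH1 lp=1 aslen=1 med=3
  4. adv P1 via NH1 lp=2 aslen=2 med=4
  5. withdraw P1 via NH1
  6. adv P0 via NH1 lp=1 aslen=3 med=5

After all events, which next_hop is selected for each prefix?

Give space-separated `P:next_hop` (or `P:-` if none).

Op 1: best P0=- P1=NH1
Op 2: best P0=- P1=NH1
Op 3: best P0=- P1=NH2
Op 4: best P0=- P1=NH2
Op 5: best P0=- P1=NH2
Op 6: best P0=NH1 P1=NH2

Answer: P0:NH1 P1:NH2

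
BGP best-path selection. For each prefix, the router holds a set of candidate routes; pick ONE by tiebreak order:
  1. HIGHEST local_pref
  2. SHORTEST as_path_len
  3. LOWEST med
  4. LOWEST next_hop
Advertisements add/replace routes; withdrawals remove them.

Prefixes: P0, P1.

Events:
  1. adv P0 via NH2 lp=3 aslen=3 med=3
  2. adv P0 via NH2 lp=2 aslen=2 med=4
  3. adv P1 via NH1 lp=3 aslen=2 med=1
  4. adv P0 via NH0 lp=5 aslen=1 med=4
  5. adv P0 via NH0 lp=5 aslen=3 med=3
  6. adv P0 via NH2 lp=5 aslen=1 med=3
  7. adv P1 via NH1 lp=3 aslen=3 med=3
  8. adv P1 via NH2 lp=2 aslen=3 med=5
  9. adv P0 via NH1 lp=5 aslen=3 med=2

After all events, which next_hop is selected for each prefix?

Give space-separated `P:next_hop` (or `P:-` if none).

Op 1: best P0=NH2 P1=-
Op 2: best P0=NH2 P1=-
Op 3: best P0=NH2 P1=NH1
Op 4: best P0=NH0 P1=NH1
Op 5: best P0=NH0 P1=NH1
Op 6: best P0=NH2 P1=NH1
Op 7: best P0=NH2 P1=NH1
Op 8: best P0=NH2 P1=NH1
Op 9: best P0=NH2 P1=NH1

Answer: P0:NH2 P1:NH1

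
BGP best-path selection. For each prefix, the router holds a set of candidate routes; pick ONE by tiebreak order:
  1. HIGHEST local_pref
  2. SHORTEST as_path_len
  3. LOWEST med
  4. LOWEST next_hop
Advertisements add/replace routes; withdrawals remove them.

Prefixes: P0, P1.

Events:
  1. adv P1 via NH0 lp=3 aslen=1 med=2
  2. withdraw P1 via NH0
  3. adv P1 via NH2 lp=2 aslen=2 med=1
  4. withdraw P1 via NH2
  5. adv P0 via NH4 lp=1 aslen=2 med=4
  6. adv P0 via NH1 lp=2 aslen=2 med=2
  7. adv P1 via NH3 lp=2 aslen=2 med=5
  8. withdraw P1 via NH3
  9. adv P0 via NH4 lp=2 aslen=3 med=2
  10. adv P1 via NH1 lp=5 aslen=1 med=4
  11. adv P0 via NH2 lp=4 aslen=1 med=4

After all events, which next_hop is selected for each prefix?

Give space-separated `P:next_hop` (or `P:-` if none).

Op 1: best P0=- P1=NH0
Op 2: best P0=- P1=-
Op 3: best P0=- P1=NH2
Op 4: best P0=- P1=-
Op 5: best P0=NH4 P1=-
Op 6: best P0=NH1 P1=-
Op 7: best P0=NH1 P1=NH3
Op 8: best P0=NH1 P1=-
Op 9: best P0=NH1 P1=-
Op 10: best P0=NH1 P1=NH1
Op 11: best P0=NH2 P1=NH1

Answer: P0:NH2 P1:NH1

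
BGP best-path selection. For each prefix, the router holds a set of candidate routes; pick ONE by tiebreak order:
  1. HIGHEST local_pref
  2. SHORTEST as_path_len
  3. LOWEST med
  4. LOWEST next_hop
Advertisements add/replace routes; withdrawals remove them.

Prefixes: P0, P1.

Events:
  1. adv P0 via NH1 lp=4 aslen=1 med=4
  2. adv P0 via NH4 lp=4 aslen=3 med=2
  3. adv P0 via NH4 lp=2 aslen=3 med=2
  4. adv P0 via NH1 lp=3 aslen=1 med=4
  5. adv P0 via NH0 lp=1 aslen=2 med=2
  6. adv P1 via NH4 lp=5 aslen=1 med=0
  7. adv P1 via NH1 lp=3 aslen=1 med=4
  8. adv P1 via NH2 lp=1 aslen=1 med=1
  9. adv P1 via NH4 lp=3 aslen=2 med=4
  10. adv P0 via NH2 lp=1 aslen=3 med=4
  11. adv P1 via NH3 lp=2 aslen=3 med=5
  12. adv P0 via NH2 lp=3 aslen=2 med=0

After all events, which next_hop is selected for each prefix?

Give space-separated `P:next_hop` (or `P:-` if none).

Answer: P0:NH1 P1:NH1

Derivation:
Op 1: best P0=NH1 P1=-
Op 2: best P0=NH1 P1=-
Op 3: best P0=NH1 P1=-
Op 4: best P0=NH1 P1=-
Op 5: best P0=NH1 P1=-
Op 6: best P0=NH1 P1=NH4
Op 7: best P0=NH1 P1=NH4
Op 8: best P0=NH1 P1=NH4
Op 9: best P0=NH1 P1=NH1
Op 10: best P0=NH1 P1=NH1
Op 11: best P0=NH1 P1=NH1
Op 12: best P0=NH1 P1=NH1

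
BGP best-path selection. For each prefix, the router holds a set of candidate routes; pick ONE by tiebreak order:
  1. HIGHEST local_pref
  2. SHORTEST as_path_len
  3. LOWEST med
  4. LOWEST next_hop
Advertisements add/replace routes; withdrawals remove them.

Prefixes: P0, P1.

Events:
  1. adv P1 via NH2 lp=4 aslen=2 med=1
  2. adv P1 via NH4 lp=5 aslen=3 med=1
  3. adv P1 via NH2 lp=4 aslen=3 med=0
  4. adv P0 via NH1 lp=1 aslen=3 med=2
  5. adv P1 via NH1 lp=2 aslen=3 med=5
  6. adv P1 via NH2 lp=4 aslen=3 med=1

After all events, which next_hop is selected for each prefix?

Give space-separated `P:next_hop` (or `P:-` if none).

Answer: P0:NH1 P1:NH4

Derivation:
Op 1: best P0=- P1=NH2
Op 2: best P0=- P1=NH4
Op 3: best P0=- P1=NH4
Op 4: best P0=NH1 P1=NH4
Op 5: best P0=NH1 P1=NH4
Op 6: best P0=NH1 P1=NH4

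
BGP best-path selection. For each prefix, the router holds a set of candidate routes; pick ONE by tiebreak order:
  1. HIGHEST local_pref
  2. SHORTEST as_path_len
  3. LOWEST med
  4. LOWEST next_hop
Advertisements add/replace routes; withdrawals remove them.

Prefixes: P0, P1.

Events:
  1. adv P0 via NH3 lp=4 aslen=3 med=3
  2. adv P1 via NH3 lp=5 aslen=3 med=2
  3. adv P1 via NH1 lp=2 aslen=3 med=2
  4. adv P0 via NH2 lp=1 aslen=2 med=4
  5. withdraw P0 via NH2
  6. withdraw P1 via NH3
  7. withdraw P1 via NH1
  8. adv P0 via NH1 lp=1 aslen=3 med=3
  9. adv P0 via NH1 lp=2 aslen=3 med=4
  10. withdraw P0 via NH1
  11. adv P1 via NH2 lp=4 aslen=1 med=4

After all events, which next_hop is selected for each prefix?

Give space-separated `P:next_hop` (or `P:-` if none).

Answer: P0:NH3 P1:NH2

Derivation:
Op 1: best P0=NH3 P1=-
Op 2: best P0=NH3 P1=NH3
Op 3: best P0=NH3 P1=NH3
Op 4: best P0=NH3 P1=NH3
Op 5: best P0=NH3 P1=NH3
Op 6: best P0=NH3 P1=NH1
Op 7: best P0=NH3 P1=-
Op 8: best P0=NH3 P1=-
Op 9: best P0=NH3 P1=-
Op 10: best P0=NH3 P1=-
Op 11: best P0=NH3 P1=NH2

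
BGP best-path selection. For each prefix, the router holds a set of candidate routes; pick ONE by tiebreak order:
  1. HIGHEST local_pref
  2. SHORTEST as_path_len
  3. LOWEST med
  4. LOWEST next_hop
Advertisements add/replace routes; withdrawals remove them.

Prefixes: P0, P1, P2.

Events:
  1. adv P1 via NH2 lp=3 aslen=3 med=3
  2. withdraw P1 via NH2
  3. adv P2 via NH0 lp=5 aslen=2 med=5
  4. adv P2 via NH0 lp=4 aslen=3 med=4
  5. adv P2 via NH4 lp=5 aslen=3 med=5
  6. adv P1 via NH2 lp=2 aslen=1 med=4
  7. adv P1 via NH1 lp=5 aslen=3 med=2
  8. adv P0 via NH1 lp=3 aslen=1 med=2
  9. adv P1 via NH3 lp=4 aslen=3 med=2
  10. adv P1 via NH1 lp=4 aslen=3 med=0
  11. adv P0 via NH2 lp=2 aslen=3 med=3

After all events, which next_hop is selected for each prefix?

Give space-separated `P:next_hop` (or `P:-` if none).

Answer: P0:NH1 P1:NH1 P2:NH4

Derivation:
Op 1: best P0=- P1=NH2 P2=-
Op 2: best P0=- P1=- P2=-
Op 3: best P0=- P1=- P2=NH0
Op 4: best P0=- P1=- P2=NH0
Op 5: best P0=- P1=- P2=NH4
Op 6: best P0=- P1=NH2 P2=NH4
Op 7: best P0=- P1=NH1 P2=NH4
Op 8: best P0=NH1 P1=NH1 P2=NH4
Op 9: best P0=NH1 P1=NH1 P2=NH4
Op 10: best P0=NH1 P1=NH1 P2=NH4
Op 11: best P0=NH1 P1=NH1 P2=NH4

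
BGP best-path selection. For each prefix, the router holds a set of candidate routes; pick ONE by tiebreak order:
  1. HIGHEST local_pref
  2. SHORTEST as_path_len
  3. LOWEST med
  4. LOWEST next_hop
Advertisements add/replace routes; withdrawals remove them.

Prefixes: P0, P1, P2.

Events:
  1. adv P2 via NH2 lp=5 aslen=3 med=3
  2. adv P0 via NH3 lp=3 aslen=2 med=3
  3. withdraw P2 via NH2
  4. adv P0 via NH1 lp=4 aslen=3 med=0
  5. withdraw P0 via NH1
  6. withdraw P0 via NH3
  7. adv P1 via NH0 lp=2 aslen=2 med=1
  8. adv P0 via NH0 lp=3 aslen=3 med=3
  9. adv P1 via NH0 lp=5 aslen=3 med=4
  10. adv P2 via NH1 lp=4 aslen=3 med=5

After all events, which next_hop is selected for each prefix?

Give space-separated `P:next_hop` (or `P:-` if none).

Answer: P0:NH0 P1:NH0 P2:NH1

Derivation:
Op 1: best P0=- P1=- P2=NH2
Op 2: best P0=NH3 P1=- P2=NH2
Op 3: best P0=NH3 P1=- P2=-
Op 4: best P0=NH1 P1=- P2=-
Op 5: best P0=NH3 P1=- P2=-
Op 6: best P0=- P1=- P2=-
Op 7: best P0=- P1=NH0 P2=-
Op 8: best P0=NH0 P1=NH0 P2=-
Op 9: best P0=NH0 P1=NH0 P2=-
Op 10: best P0=NH0 P1=NH0 P2=NH1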